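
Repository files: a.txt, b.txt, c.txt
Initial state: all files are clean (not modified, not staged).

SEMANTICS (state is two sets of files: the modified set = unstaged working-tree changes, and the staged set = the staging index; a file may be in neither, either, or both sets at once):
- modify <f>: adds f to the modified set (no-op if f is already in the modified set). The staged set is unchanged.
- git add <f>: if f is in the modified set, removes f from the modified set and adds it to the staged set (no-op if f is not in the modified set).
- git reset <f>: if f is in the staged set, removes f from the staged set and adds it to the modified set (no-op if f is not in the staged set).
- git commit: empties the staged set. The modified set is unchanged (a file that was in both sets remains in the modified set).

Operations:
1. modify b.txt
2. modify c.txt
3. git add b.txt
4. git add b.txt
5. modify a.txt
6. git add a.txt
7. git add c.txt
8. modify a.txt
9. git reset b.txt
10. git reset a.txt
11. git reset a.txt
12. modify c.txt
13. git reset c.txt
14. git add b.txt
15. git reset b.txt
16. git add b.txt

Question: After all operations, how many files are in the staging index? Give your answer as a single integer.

After op 1 (modify b.txt): modified={b.txt} staged={none}
After op 2 (modify c.txt): modified={b.txt, c.txt} staged={none}
After op 3 (git add b.txt): modified={c.txt} staged={b.txt}
After op 4 (git add b.txt): modified={c.txt} staged={b.txt}
After op 5 (modify a.txt): modified={a.txt, c.txt} staged={b.txt}
After op 6 (git add a.txt): modified={c.txt} staged={a.txt, b.txt}
After op 7 (git add c.txt): modified={none} staged={a.txt, b.txt, c.txt}
After op 8 (modify a.txt): modified={a.txt} staged={a.txt, b.txt, c.txt}
After op 9 (git reset b.txt): modified={a.txt, b.txt} staged={a.txt, c.txt}
After op 10 (git reset a.txt): modified={a.txt, b.txt} staged={c.txt}
After op 11 (git reset a.txt): modified={a.txt, b.txt} staged={c.txt}
After op 12 (modify c.txt): modified={a.txt, b.txt, c.txt} staged={c.txt}
After op 13 (git reset c.txt): modified={a.txt, b.txt, c.txt} staged={none}
After op 14 (git add b.txt): modified={a.txt, c.txt} staged={b.txt}
After op 15 (git reset b.txt): modified={a.txt, b.txt, c.txt} staged={none}
After op 16 (git add b.txt): modified={a.txt, c.txt} staged={b.txt}
Final staged set: {b.txt} -> count=1

Answer: 1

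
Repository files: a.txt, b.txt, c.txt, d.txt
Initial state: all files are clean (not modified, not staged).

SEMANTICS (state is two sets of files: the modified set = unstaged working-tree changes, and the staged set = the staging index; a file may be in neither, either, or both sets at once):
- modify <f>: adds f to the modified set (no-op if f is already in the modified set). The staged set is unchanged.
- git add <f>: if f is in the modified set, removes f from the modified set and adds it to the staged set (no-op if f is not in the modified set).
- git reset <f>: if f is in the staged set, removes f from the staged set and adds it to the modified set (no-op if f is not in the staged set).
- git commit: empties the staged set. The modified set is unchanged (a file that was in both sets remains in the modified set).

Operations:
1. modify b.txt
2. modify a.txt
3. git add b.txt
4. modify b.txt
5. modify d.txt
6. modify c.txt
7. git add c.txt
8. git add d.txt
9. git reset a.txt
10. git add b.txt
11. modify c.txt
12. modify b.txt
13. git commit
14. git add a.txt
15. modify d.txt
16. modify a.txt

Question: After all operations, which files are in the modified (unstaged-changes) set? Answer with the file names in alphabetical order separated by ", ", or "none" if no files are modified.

After op 1 (modify b.txt): modified={b.txt} staged={none}
After op 2 (modify a.txt): modified={a.txt, b.txt} staged={none}
After op 3 (git add b.txt): modified={a.txt} staged={b.txt}
After op 4 (modify b.txt): modified={a.txt, b.txt} staged={b.txt}
After op 5 (modify d.txt): modified={a.txt, b.txt, d.txt} staged={b.txt}
After op 6 (modify c.txt): modified={a.txt, b.txt, c.txt, d.txt} staged={b.txt}
After op 7 (git add c.txt): modified={a.txt, b.txt, d.txt} staged={b.txt, c.txt}
After op 8 (git add d.txt): modified={a.txt, b.txt} staged={b.txt, c.txt, d.txt}
After op 9 (git reset a.txt): modified={a.txt, b.txt} staged={b.txt, c.txt, d.txt}
After op 10 (git add b.txt): modified={a.txt} staged={b.txt, c.txt, d.txt}
After op 11 (modify c.txt): modified={a.txt, c.txt} staged={b.txt, c.txt, d.txt}
After op 12 (modify b.txt): modified={a.txt, b.txt, c.txt} staged={b.txt, c.txt, d.txt}
After op 13 (git commit): modified={a.txt, b.txt, c.txt} staged={none}
After op 14 (git add a.txt): modified={b.txt, c.txt} staged={a.txt}
After op 15 (modify d.txt): modified={b.txt, c.txt, d.txt} staged={a.txt}
After op 16 (modify a.txt): modified={a.txt, b.txt, c.txt, d.txt} staged={a.txt}

Answer: a.txt, b.txt, c.txt, d.txt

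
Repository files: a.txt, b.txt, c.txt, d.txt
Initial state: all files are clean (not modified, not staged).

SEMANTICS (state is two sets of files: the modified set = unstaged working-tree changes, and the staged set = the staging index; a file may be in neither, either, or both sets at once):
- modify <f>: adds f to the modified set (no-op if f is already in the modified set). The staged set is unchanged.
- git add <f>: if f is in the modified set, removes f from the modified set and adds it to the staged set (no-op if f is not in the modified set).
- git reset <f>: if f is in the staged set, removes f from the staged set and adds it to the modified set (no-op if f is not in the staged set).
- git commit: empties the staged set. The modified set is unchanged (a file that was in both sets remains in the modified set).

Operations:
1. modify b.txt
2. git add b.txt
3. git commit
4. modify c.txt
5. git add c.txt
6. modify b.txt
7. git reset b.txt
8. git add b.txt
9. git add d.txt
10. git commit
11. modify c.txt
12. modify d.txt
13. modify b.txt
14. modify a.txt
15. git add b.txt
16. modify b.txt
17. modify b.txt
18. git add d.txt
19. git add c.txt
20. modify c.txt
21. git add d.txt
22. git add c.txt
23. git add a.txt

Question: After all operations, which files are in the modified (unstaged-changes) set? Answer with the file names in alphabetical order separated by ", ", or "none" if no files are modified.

Answer: b.txt

Derivation:
After op 1 (modify b.txt): modified={b.txt} staged={none}
After op 2 (git add b.txt): modified={none} staged={b.txt}
After op 3 (git commit): modified={none} staged={none}
After op 4 (modify c.txt): modified={c.txt} staged={none}
After op 5 (git add c.txt): modified={none} staged={c.txt}
After op 6 (modify b.txt): modified={b.txt} staged={c.txt}
After op 7 (git reset b.txt): modified={b.txt} staged={c.txt}
After op 8 (git add b.txt): modified={none} staged={b.txt, c.txt}
After op 9 (git add d.txt): modified={none} staged={b.txt, c.txt}
After op 10 (git commit): modified={none} staged={none}
After op 11 (modify c.txt): modified={c.txt} staged={none}
After op 12 (modify d.txt): modified={c.txt, d.txt} staged={none}
After op 13 (modify b.txt): modified={b.txt, c.txt, d.txt} staged={none}
After op 14 (modify a.txt): modified={a.txt, b.txt, c.txt, d.txt} staged={none}
After op 15 (git add b.txt): modified={a.txt, c.txt, d.txt} staged={b.txt}
After op 16 (modify b.txt): modified={a.txt, b.txt, c.txt, d.txt} staged={b.txt}
After op 17 (modify b.txt): modified={a.txt, b.txt, c.txt, d.txt} staged={b.txt}
After op 18 (git add d.txt): modified={a.txt, b.txt, c.txt} staged={b.txt, d.txt}
After op 19 (git add c.txt): modified={a.txt, b.txt} staged={b.txt, c.txt, d.txt}
After op 20 (modify c.txt): modified={a.txt, b.txt, c.txt} staged={b.txt, c.txt, d.txt}
After op 21 (git add d.txt): modified={a.txt, b.txt, c.txt} staged={b.txt, c.txt, d.txt}
After op 22 (git add c.txt): modified={a.txt, b.txt} staged={b.txt, c.txt, d.txt}
After op 23 (git add a.txt): modified={b.txt} staged={a.txt, b.txt, c.txt, d.txt}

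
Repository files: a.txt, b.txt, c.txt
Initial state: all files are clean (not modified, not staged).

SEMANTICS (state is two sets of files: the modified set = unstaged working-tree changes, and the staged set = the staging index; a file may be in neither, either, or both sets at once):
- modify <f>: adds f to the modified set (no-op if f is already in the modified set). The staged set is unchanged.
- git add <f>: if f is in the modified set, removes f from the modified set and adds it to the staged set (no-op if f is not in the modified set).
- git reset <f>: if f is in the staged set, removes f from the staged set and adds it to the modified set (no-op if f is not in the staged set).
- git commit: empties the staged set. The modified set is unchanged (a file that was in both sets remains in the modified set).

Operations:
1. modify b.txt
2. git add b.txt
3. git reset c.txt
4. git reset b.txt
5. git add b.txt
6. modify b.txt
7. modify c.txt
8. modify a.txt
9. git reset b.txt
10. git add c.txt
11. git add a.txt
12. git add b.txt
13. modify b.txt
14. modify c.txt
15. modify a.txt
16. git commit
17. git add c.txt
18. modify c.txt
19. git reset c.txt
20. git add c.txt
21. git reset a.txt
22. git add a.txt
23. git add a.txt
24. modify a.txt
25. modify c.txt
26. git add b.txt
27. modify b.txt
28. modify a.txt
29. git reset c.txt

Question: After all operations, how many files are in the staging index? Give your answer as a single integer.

Answer: 2

Derivation:
After op 1 (modify b.txt): modified={b.txt} staged={none}
After op 2 (git add b.txt): modified={none} staged={b.txt}
After op 3 (git reset c.txt): modified={none} staged={b.txt}
After op 4 (git reset b.txt): modified={b.txt} staged={none}
After op 5 (git add b.txt): modified={none} staged={b.txt}
After op 6 (modify b.txt): modified={b.txt} staged={b.txt}
After op 7 (modify c.txt): modified={b.txt, c.txt} staged={b.txt}
After op 8 (modify a.txt): modified={a.txt, b.txt, c.txt} staged={b.txt}
After op 9 (git reset b.txt): modified={a.txt, b.txt, c.txt} staged={none}
After op 10 (git add c.txt): modified={a.txt, b.txt} staged={c.txt}
After op 11 (git add a.txt): modified={b.txt} staged={a.txt, c.txt}
After op 12 (git add b.txt): modified={none} staged={a.txt, b.txt, c.txt}
After op 13 (modify b.txt): modified={b.txt} staged={a.txt, b.txt, c.txt}
After op 14 (modify c.txt): modified={b.txt, c.txt} staged={a.txt, b.txt, c.txt}
After op 15 (modify a.txt): modified={a.txt, b.txt, c.txt} staged={a.txt, b.txt, c.txt}
After op 16 (git commit): modified={a.txt, b.txt, c.txt} staged={none}
After op 17 (git add c.txt): modified={a.txt, b.txt} staged={c.txt}
After op 18 (modify c.txt): modified={a.txt, b.txt, c.txt} staged={c.txt}
After op 19 (git reset c.txt): modified={a.txt, b.txt, c.txt} staged={none}
After op 20 (git add c.txt): modified={a.txt, b.txt} staged={c.txt}
After op 21 (git reset a.txt): modified={a.txt, b.txt} staged={c.txt}
After op 22 (git add a.txt): modified={b.txt} staged={a.txt, c.txt}
After op 23 (git add a.txt): modified={b.txt} staged={a.txt, c.txt}
After op 24 (modify a.txt): modified={a.txt, b.txt} staged={a.txt, c.txt}
After op 25 (modify c.txt): modified={a.txt, b.txt, c.txt} staged={a.txt, c.txt}
After op 26 (git add b.txt): modified={a.txt, c.txt} staged={a.txt, b.txt, c.txt}
After op 27 (modify b.txt): modified={a.txt, b.txt, c.txt} staged={a.txt, b.txt, c.txt}
After op 28 (modify a.txt): modified={a.txt, b.txt, c.txt} staged={a.txt, b.txt, c.txt}
After op 29 (git reset c.txt): modified={a.txt, b.txt, c.txt} staged={a.txt, b.txt}
Final staged set: {a.txt, b.txt} -> count=2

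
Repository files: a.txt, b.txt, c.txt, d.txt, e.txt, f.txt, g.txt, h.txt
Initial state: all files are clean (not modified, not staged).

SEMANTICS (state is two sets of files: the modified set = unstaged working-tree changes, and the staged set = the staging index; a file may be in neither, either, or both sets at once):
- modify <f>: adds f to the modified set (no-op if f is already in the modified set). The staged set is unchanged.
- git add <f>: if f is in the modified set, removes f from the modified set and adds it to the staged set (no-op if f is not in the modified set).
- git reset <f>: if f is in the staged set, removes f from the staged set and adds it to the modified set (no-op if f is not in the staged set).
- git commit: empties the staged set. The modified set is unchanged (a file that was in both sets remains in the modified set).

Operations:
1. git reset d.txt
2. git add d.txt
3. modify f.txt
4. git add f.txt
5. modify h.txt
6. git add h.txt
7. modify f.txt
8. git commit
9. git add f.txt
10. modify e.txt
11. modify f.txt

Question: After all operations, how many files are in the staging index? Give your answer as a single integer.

Answer: 1

Derivation:
After op 1 (git reset d.txt): modified={none} staged={none}
After op 2 (git add d.txt): modified={none} staged={none}
After op 3 (modify f.txt): modified={f.txt} staged={none}
After op 4 (git add f.txt): modified={none} staged={f.txt}
After op 5 (modify h.txt): modified={h.txt} staged={f.txt}
After op 6 (git add h.txt): modified={none} staged={f.txt, h.txt}
After op 7 (modify f.txt): modified={f.txt} staged={f.txt, h.txt}
After op 8 (git commit): modified={f.txt} staged={none}
After op 9 (git add f.txt): modified={none} staged={f.txt}
After op 10 (modify e.txt): modified={e.txt} staged={f.txt}
After op 11 (modify f.txt): modified={e.txt, f.txt} staged={f.txt}
Final staged set: {f.txt} -> count=1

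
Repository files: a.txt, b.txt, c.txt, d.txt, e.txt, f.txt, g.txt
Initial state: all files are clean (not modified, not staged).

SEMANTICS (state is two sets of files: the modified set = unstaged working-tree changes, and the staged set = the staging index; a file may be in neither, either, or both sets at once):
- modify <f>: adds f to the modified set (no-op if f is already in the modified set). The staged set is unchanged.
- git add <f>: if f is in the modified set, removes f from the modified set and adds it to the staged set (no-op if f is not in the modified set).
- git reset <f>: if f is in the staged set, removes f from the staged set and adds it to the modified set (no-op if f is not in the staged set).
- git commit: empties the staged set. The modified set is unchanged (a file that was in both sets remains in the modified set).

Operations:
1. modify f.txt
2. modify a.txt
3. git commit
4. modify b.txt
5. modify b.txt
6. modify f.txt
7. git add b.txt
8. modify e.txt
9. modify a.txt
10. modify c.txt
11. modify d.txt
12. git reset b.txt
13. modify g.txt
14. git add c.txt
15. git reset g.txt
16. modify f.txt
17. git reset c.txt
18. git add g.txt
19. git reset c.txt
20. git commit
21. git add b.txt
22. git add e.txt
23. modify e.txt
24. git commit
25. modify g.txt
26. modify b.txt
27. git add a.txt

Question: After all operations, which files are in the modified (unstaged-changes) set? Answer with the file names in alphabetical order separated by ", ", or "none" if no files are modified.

After op 1 (modify f.txt): modified={f.txt} staged={none}
After op 2 (modify a.txt): modified={a.txt, f.txt} staged={none}
After op 3 (git commit): modified={a.txt, f.txt} staged={none}
After op 4 (modify b.txt): modified={a.txt, b.txt, f.txt} staged={none}
After op 5 (modify b.txt): modified={a.txt, b.txt, f.txt} staged={none}
After op 6 (modify f.txt): modified={a.txt, b.txt, f.txt} staged={none}
After op 7 (git add b.txt): modified={a.txt, f.txt} staged={b.txt}
After op 8 (modify e.txt): modified={a.txt, e.txt, f.txt} staged={b.txt}
After op 9 (modify a.txt): modified={a.txt, e.txt, f.txt} staged={b.txt}
After op 10 (modify c.txt): modified={a.txt, c.txt, e.txt, f.txt} staged={b.txt}
After op 11 (modify d.txt): modified={a.txt, c.txt, d.txt, e.txt, f.txt} staged={b.txt}
After op 12 (git reset b.txt): modified={a.txt, b.txt, c.txt, d.txt, e.txt, f.txt} staged={none}
After op 13 (modify g.txt): modified={a.txt, b.txt, c.txt, d.txt, e.txt, f.txt, g.txt} staged={none}
After op 14 (git add c.txt): modified={a.txt, b.txt, d.txt, e.txt, f.txt, g.txt} staged={c.txt}
After op 15 (git reset g.txt): modified={a.txt, b.txt, d.txt, e.txt, f.txt, g.txt} staged={c.txt}
After op 16 (modify f.txt): modified={a.txt, b.txt, d.txt, e.txt, f.txt, g.txt} staged={c.txt}
After op 17 (git reset c.txt): modified={a.txt, b.txt, c.txt, d.txt, e.txt, f.txt, g.txt} staged={none}
After op 18 (git add g.txt): modified={a.txt, b.txt, c.txt, d.txt, e.txt, f.txt} staged={g.txt}
After op 19 (git reset c.txt): modified={a.txt, b.txt, c.txt, d.txt, e.txt, f.txt} staged={g.txt}
After op 20 (git commit): modified={a.txt, b.txt, c.txt, d.txt, e.txt, f.txt} staged={none}
After op 21 (git add b.txt): modified={a.txt, c.txt, d.txt, e.txt, f.txt} staged={b.txt}
After op 22 (git add e.txt): modified={a.txt, c.txt, d.txt, f.txt} staged={b.txt, e.txt}
After op 23 (modify e.txt): modified={a.txt, c.txt, d.txt, e.txt, f.txt} staged={b.txt, e.txt}
After op 24 (git commit): modified={a.txt, c.txt, d.txt, e.txt, f.txt} staged={none}
After op 25 (modify g.txt): modified={a.txt, c.txt, d.txt, e.txt, f.txt, g.txt} staged={none}
After op 26 (modify b.txt): modified={a.txt, b.txt, c.txt, d.txt, e.txt, f.txt, g.txt} staged={none}
After op 27 (git add a.txt): modified={b.txt, c.txt, d.txt, e.txt, f.txt, g.txt} staged={a.txt}

Answer: b.txt, c.txt, d.txt, e.txt, f.txt, g.txt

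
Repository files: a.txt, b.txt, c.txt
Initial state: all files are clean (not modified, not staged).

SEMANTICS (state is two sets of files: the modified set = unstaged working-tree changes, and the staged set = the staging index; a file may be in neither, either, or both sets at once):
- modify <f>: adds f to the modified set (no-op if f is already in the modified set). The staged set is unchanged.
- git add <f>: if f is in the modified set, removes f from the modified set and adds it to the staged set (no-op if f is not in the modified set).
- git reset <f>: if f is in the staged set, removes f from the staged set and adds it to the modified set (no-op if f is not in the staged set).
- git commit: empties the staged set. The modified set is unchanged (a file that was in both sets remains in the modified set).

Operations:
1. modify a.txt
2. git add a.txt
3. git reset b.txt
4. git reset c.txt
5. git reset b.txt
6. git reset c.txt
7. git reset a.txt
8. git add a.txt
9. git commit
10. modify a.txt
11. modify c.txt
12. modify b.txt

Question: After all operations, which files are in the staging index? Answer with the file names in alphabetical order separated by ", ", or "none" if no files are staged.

After op 1 (modify a.txt): modified={a.txt} staged={none}
After op 2 (git add a.txt): modified={none} staged={a.txt}
After op 3 (git reset b.txt): modified={none} staged={a.txt}
After op 4 (git reset c.txt): modified={none} staged={a.txt}
After op 5 (git reset b.txt): modified={none} staged={a.txt}
After op 6 (git reset c.txt): modified={none} staged={a.txt}
After op 7 (git reset a.txt): modified={a.txt} staged={none}
After op 8 (git add a.txt): modified={none} staged={a.txt}
After op 9 (git commit): modified={none} staged={none}
After op 10 (modify a.txt): modified={a.txt} staged={none}
After op 11 (modify c.txt): modified={a.txt, c.txt} staged={none}
After op 12 (modify b.txt): modified={a.txt, b.txt, c.txt} staged={none}

Answer: none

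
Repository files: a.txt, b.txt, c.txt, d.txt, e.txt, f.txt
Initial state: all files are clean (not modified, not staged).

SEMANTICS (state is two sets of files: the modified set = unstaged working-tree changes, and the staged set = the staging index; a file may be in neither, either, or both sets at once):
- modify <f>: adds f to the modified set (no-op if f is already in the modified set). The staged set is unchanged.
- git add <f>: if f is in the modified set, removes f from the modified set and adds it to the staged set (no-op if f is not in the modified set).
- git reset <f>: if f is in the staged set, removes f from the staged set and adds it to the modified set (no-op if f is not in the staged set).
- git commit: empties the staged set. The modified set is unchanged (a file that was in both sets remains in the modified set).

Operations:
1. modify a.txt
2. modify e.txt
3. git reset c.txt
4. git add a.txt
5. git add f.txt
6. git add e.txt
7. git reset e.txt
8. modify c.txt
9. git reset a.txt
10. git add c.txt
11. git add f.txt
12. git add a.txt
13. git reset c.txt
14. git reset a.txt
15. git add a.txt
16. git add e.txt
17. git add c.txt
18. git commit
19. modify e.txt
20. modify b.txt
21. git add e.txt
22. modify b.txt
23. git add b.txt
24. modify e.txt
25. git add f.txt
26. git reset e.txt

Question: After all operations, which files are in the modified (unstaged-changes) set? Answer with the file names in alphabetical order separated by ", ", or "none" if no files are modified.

Answer: e.txt

Derivation:
After op 1 (modify a.txt): modified={a.txt} staged={none}
After op 2 (modify e.txt): modified={a.txt, e.txt} staged={none}
After op 3 (git reset c.txt): modified={a.txt, e.txt} staged={none}
After op 4 (git add a.txt): modified={e.txt} staged={a.txt}
After op 5 (git add f.txt): modified={e.txt} staged={a.txt}
After op 6 (git add e.txt): modified={none} staged={a.txt, e.txt}
After op 7 (git reset e.txt): modified={e.txt} staged={a.txt}
After op 8 (modify c.txt): modified={c.txt, e.txt} staged={a.txt}
After op 9 (git reset a.txt): modified={a.txt, c.txt, e.txt} staged={none}
After op 10 (git add c.txt): modified={a.txt, e.txt} staged={c.txt}
After op 11 (git add f.txt): modified={a.txt, e.txt} staged={c.txt}
After op 12 (git add a.txt): modified={e.txt} staged={a.txt, c.txt}
After op 13 (git reset c.txt): modified={c.txt, e.txt} staged={a.txt}
After op 14 (git reset a.txt): modified={a.txt, c.txt, e.txt} staged={none}
After op 15 (git add a.txt): modified={c.txt, e.txt} staged={a.txt}
After op 16 (git add e.txt): modified={c.txt} staged={a.txt, e.txt}
After op 17 (git add c.txt): modified={none} staged={a.txt, c.txt, e.txt}
After op 18 (git commit): modified={none} staged={none}
After op 19 (modify e.txt): modified={e.txt} staged={none}
After op 20 (modify b.txt): modified={b.txt, e.txt} staged={none}
After op 21 (git add e.txt): modified={b.txt} staged={e.txt}
After op 22 (modify b.txt): modified={b.txt} staged={e.txt}
After op 23 (git add b.txt): modified={none} staged={b.txt, e.txt}
After op 24 (modify e.txt): modified={e.txt} staged={b.txt, e.txt}
After op 25 (git add f.txt): modified={e.txt} staged={b.txt, e.txt}
After op 26 (git reset e.txt): modified={e.txt} staged={b.txt}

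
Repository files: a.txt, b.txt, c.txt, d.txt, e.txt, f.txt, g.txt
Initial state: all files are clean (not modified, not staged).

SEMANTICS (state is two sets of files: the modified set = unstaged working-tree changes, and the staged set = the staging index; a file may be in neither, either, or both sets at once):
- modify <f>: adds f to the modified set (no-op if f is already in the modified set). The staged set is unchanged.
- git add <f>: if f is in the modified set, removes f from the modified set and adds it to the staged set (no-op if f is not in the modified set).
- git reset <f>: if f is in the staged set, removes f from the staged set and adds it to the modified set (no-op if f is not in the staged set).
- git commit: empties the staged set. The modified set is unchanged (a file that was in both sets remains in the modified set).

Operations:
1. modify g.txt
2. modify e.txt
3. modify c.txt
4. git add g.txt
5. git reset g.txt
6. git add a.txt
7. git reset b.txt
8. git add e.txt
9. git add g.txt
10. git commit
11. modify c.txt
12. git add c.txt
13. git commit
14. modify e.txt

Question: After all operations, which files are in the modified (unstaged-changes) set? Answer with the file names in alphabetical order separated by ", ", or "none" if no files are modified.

After op 1 (modify g.txt): modified={g.txt} staged={none}
After op 2 (modify e.txt): modified={e.txt, g.txt} staged={none}
After op 3 (modify c.txt): modified={c.txt, e.txt, g.txt} staged={none}
After op 4 (git add g.txt): modified={c.txt, e.txt} staged={g.txt}
After op 5 (git reset g.txt): modified={c.txt, e.txt, g.txt} staged={none}
After op 6 (git add a.txt): modified={c.txt, e.txt, g.txt} staged={none}
After op 7 (git reset b.txt): modified={c.txt, e.txt, g.txt} staged={none}
After op 8 (git add e.txt): modified={c.txt, g.txt} staged={e.txt}
After op 9 (git add g.txt): modified={c.txt} staged={e.txt, g.txt}
After op 10 (git commit): modified={c.txt} staged={none}
After op 11 (modify c.txt): modified={c.txt} staged={none}
After op 12 (git add c.txt): modified={none} staged={c.txt}
After op 13 (git commit): modified={none} staged={none}
After op 14 (modify e.txt): modified={e.txt} staged={none}

Answer: e.txt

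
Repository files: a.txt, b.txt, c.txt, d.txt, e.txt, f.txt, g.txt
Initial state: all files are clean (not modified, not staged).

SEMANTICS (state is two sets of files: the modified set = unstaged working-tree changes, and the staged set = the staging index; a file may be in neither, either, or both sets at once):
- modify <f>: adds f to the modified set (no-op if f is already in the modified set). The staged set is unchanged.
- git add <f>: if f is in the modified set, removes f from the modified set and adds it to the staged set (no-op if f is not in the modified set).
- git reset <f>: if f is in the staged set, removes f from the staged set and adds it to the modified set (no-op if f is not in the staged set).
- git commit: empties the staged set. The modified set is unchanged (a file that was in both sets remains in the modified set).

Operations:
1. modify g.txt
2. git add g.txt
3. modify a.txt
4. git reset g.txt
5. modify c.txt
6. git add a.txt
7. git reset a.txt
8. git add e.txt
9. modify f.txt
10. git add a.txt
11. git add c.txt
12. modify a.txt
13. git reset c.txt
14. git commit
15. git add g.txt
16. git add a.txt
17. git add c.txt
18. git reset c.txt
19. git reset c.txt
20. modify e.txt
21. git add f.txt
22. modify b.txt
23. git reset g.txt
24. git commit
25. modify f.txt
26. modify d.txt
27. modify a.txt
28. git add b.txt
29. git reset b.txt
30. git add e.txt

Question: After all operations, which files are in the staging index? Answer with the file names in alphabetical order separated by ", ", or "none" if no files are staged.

Answer: e.txt

Derivation:
After op 1 (modify g.txt): modified={g.txt} staged={none}
After op 2 (git add g.txt): modified={none} staged={g.txt}
After op 3 (modify a.txt): modified={a.txt} staged={g.txt}
After op 4 (git reset g.txt): modified={a.txt, g.txt} staged={none}
After op 5 (modify c.txt): modified={a.txt, c.txt, g.txt} staged={none}
After op 6 (git add a.txt): modified={c.txt, g.txt} staged={a.txt}
After op 7 (git reset a.txt): modified={a.txt, c.txt, g.txt} staged={none}
After op 8 (git add e.txt): modified={a.txt, c.txt, g.txt} staged={none}
After op 9 (modify f.txt): modified={a.txt, c.txt, f.txt, g.txt} staged={none}
After op 10 (git add a.txt): modified={c.txt, f.txt, g.txt} staged={a.txt}
After op 11 (git add c.txt): modified={f.txt, g.txt} staged={a.txt, c.txt}
After op 12 (modify a.txt): modified={a.txt, f.txt, g.txt} staged={a.txt, c.txt}
After op 13 (git reset c.txt): modified={a.txt, c.txt, f.txt, g.txt} staged={a.txt}
After op 14 (git commit): modified={a.txt, c.txt, f.txt, g.txt} staged={none}
After op 15 (git add g.txt): modified={a.txt, c.txt, f.txt} staged={g.txt}
After op 16 (git add a.txt): modified={c.txt, f.txt} staged={a.txt, g.txt}
After op 17 (git add c.txt): modified={f.txt} staged={a.txt, c.txt, g.txt}
After op 18 (git reset c.txt): modified={c.txt, f.txt} staged={a.txt, g.txt}
After op 19 (git reset c.txt): modified={c.txt, f.txt} staged={a.txt, g.txt}
After op 20 (modify e.txt): modified={c.txt, e.txt, f.txt} staged={a.txt, g.txt}
After op 21 (git add f.txt): modified={c.txt, e.txt} staged={a.txt, f.txt, g.txt}
After op 22 (modify b.txt): modified={b.txt, c.txt, e.txt} staged={a.txt, f.txt, g.txt}
After op 23 (git reset g.txt): modified={b.txt, c.txt, e.txt, g.txt} staged={a.txt, f.txt}
After op 24 (git commit): modified={b.txt, c.txt, e.txt, g.txt} staged={none}
After op 25 (modify f.txt): modified={b.txt, c.txt, e.txt, f.txt, g.txt} staged={none}
After op 26 (modify d.txt): modified={b.txt, c.txt, d.txt, e.txt, f.txt, g.txt} staged={none}
After op 27 (modify a.txt): modified={a.txt, b.txt, c.txt, d.txt, e.txt, f.txt, g.txt} staged={none}
After op 28 (git add b.txt): modified={a.txt, c.txt, d.txt, e.txt, f.txt, g.txt} staged={b.txt}
After op 29 (git reset b.txt): modified={a.txt, b.txt, c.txt, d.txt, e.txt, f.txt, g.txt} staged={none}
After op 30 (git add e.txt): modified={a.txt, b.txt, c.txt, d.txt, f.txt, g.txt} staged={e.txt}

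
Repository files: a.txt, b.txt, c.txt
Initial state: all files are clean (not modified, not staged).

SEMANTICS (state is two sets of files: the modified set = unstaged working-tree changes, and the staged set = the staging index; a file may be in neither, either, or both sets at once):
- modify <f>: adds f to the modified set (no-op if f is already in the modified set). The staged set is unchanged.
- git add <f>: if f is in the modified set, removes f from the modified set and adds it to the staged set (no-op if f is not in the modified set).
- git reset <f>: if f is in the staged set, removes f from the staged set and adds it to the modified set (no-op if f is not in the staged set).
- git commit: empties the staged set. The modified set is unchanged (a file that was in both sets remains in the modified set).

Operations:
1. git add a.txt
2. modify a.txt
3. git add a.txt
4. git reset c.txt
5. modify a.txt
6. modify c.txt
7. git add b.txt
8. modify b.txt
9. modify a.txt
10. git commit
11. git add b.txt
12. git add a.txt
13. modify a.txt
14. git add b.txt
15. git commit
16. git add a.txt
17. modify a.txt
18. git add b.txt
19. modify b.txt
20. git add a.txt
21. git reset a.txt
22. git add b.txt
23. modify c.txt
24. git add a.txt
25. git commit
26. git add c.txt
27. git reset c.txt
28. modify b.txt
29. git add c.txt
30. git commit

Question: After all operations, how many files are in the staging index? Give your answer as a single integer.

Answer: 0

Derivation:
After op 1 (git add a.txt): modified={none} staged={none}
After op 2 (modify a.txt): modified={a.txt} staged={none}
After op 3 (git add a.txt): modified={none} staged={a.txt}
After op 4 (git reset c.txt): modified={none} staged={a.txt}
After op 5 (modify a.txt): modified={a.txt} staged={a.txt}
After op 6 (modify c.txt): modified={a.txt, c.txt} staged={a.txt}
After op 7 (git add b.txt): modified={a.txt, c.txt} staged={a.txt}
After op 8 (modify b.txt): modified={a.txt, b.txt, c.txt} staged={a.txt}
After op 9 (modify a.txt): modified={a.txt, b.txt, c.txt} staged={a.txt}
After op 10 (git commit): modified={a.txt, b.txt, c.txt} staged={none}
After op 11 (git add b.txt): modified={a.txt, c.txt} staged={b.txt}
After op 12 (git add a.txt): modified={c.txt} staged={a.txt, b.txt}
After op 13 (modify a.txt): modified={a.txt, c.txt} staged={a.txt, b.txt}
After op 14 (git add b.txt): modified={a.txt, c.txt} staged={a.txt, b.txt}
After op 15 (git commit): modified={a.txt, c.txt} staged={none}
After op 16 (git add a.txt): modified={c.txt} staged={a.txt}
After op 17 (modify a.txt): modified={a.txt, c.txt} staged={a.txt}
After op 18 (git add b.txt): modified={a.txt, c.txt} staged={a.txt}
After op 19 (modify b.txt): modified={a.txt, b.txt, c.txt} staged={a.txt}
After op 20 (git add a.txt): modified={b.txt, c.txt} staged={a.txt}
After op 21 (git reset a.txt): modified={a.txt, b.txt, c.txt} staged={none}
After op 22 (git add b.txt): modified={a.txt, c.txt} staged={b.txt}
After op 23 (modify c.txt): modified={a.txt, c.txt} staged={b.txt}
After op 24 (git add a.txt): modified={c.txt} staged={a.txt, b.txt}
After op 25 (git commit): modified={c.txt} staged={none}
After op 26 (git add c.txt): modified={none} staged={c.txt}
After op 27 (git reset c.txt): modified={c.txt} staged={none}
After op 28 (modify b.txt): modified={b.txt, c.txt} staged={none}
After op 29 (git add c.txt): modified={b.txt} staged={c.txt}
After op 30 (git commit): modified={b.txt} staged={none}
Final staged set: {none} -> count=0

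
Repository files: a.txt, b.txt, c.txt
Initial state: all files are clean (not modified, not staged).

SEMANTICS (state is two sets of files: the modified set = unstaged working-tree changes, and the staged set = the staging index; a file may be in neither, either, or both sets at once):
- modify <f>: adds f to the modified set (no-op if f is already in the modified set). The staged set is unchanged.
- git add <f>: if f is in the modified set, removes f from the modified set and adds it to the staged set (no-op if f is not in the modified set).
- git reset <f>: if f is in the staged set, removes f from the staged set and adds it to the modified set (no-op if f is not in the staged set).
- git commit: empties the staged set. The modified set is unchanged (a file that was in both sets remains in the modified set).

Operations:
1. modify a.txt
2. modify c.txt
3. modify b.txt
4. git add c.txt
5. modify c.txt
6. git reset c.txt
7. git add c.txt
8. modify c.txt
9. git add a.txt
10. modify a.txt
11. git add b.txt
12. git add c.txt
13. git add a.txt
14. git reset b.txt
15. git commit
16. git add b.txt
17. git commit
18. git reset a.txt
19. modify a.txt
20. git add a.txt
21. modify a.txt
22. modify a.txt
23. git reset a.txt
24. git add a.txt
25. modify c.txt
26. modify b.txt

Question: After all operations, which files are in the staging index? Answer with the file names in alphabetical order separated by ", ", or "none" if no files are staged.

Answer: a.txt

Derivation:
After op 1 (modify a.txt): modified={a.txt} staged={none}
After op 2 (modify c.txt): modified={a.txt, c.txt} staged={none}
After op 3 (modify b.txt): modified={a.txt, b.txt, c.txt} staged={none}
After op 4 (git add c.txt): modified={a.txt, b.txt} staged={c.txt}
After op 5 (modify c.txt): modified={a.txt, b.txt, c.txt} staged={c.txt}
After op 6 (git reset c.txt): modified={a.txt, b.txt, c.txt} staged={none}
After op 7 (git add c.txt): modified={a.txt, b.txt} staged={c.txt}
After op 8 (modify c.txt): modified={a.txt, b.txt, c.txt} staged={c.txt}
After op 9 (git add a.txt): modified={b.txt, c.txt} staged={a.txt, c.txt}
After op 10 (modify a.txt): modified={a.txt, b.txt, c.txt} staged={a.txt, c.txt}
After op 11 (git add b.txt): modified={a.txt, c.txt} staged={a.txt, b.txt, c.txt}
After op 12 (git add c.txt): modified={a.txt} staged={a.txt, b.txt, c.txt}
After op 13 (git add a.txt): modified={none} staged={a.txt, b.txt, c.txt}
After op 14 (git reset b.txt): modified={b.txt} staged={a.txt, c.txt}
After op 15 (git commit): modified={b.txt} staged={none}
After op 16 (git add b.txt): modified={none} staged={b.txt}
After op 17 (git commit): modified={none} staged={none}
After op 18 (git reset a.txt): modified={none} staged={none}
After op 19 (modify a.txt): modified={a.txt} staged={none}
After op 20 (git add a.txt): modified={none} staged={a.txt}
After op 21 (modify a.txt): modified={a.txt} staged={a.txt}
After op 22 (modify a.txt): modified={a.txt} staged={a.txt}
After op 23 (git reset a.txt): modified={a.txt} staged={none}
After op 24 (git add a.txt): modified={none} staged={a.txt}
After op 25 (modify c.txt): modified={c.txt} staged={a.txt}
After op 26 (modify b.txt): modified={b.txt, c.txt} staged={a.txt}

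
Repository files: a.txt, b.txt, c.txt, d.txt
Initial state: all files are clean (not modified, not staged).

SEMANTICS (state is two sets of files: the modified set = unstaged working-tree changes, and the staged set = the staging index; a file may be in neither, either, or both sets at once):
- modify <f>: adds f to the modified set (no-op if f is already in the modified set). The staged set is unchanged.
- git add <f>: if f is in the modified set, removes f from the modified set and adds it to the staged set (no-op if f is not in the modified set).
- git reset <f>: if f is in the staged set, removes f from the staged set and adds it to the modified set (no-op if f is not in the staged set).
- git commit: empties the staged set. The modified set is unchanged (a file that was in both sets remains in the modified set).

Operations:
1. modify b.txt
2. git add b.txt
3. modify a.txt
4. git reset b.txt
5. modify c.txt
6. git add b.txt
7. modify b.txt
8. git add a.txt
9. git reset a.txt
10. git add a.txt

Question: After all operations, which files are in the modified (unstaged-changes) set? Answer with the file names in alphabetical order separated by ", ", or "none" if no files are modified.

Answer: b.txt, c.txt

Derivation:
After op 1 (modify b.txt): modified={b.txt} staged={none}
After op 2 (git add b.txt): modified={none} staged={b.txt}
After op 3 (modify a.txt): modified={a.txt} staged={b.txt}
After op 4 (git reset b.txt): modified={a.txt, b.txt} staged={none}
After op 5 (modify c.txt): modified={a.txt, b.txt, c.txt} staged={none}
After op 6 (git add b.txt): modified={a.txt, c.txt} staged={b.txt}
After op 7 (modify b.txt): modified={a.txt, b.txt, c.txt} staged={b.txt}
After op 8 (git add a.txt): modified={b.txt, c.txt} staged={a.txt, b.txt}
After op 9 (git reset a.txt): modified={a.txt, b.txt, c.txt} staged={b.txt}
After op 10 (git add a.txt): modified={b.txt, c.txt} staged={a.txt, b.txt}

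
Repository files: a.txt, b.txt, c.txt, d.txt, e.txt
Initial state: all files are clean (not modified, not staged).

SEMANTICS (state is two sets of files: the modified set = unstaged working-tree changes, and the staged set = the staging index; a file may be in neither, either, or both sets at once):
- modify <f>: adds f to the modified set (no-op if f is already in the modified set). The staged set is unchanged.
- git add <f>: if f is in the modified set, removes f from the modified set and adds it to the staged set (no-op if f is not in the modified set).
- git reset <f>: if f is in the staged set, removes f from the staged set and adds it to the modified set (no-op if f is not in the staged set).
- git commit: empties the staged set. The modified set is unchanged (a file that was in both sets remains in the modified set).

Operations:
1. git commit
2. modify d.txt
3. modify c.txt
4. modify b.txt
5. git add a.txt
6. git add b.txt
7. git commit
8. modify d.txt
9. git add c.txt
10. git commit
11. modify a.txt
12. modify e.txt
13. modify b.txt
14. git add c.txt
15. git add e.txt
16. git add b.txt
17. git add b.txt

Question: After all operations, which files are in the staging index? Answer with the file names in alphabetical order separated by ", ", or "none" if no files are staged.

Answer: b.txt, e.txt

Derivation:
After op 1 (git commit): modified={none} staged={none}
After op 2 (modify d.txt): modified={d.txt} staged={none}
After op 3 (modify c.txt): modified={c.txt, d.txt} staged={none}
After op 4 (modify b.txt): modified={b.txt, c.txt, d.txt} staged={none}
After op 5 (git add a.txt): modified={b.txt, c.txt, d.txt} staged={none}
After op 6 (git add b.txt): modified={c.txt, d.txt} staged={b.txt}
After op 7 (git commit): modified={c.txt, d.txt} staged={none}
After op 8 (modify d.txt): modified={c.txt, d.txt} staged={none}
After op 9 (git add c.txt): modified={d.txt} staged={c.txt}
After op 10 (git commit): modified={d.txt} staged={none}
After op 11 (modify a.txt): modified={a.txt, d.txt} staged={none}
After op 12 (modify e.txt): modified={a.txt, d.txt, e.txt} staged={none}
After op 13 (modify b.txt): modified={a.txt, b.txt, d.txt, e.txt} staged={none}
After op 14 (git add c.txt): modified={a.txt, b.txt, d.txt, e.txt} staged={none}
After op 15 (git add e.txt): modified={a.txt, b.txt, d.txt} staged={e.txt}
After op 16 (git add b.txt): modified={a.txt, d.txt} staged={b.txt, e.txt}
After op 17 (git add b.txt): modified={a.txt, d.txt} staged={b.txt, e.txt}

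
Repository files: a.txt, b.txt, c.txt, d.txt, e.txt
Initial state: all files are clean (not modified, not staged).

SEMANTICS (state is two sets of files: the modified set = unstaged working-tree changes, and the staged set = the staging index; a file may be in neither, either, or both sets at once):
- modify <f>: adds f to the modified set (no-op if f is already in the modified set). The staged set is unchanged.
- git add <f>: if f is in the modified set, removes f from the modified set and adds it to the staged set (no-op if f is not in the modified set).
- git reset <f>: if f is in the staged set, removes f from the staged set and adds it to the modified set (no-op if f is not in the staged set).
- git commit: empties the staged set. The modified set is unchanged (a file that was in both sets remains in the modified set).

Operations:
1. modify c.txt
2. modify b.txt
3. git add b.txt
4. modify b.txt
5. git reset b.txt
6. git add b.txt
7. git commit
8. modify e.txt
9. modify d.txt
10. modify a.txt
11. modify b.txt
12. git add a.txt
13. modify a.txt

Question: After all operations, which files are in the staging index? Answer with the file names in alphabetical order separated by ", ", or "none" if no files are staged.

After op 1 (modify c.txt): modified={c.txt} staged={none}
After op 2 (modify b.txt): modified={b.txt, c.txt} staged={none}
After op 3 (git add b.txt): modified={c.txt} staged={b.txt}
After op 4 (modify b.txt): modified={b.txt, c.txt} staged={b.txt}
After op 5 (git reset b.txt): modified={b.txt, c.txt} staged={none}
After op 6 (git add b.txt): modified={c.txt} staged={b.txt}
After op 7 (git commit): modified={c.txt} staged={none}
After op 8 (modify e.txt): modified={c.txt, e.txt} staged={none}
After op 9 (modify d.txt): modified={c.txt, d.txt, e.txt} staged={none}
After op 10 (modify a.txt): modified={a.txt, c.txt, d.txt, e.txt} staged={none}
After op 11 (modify b.txt): modified={a.txt, b.txt, c.txt, d.txt, e.txt} staged={none}
After op 12 (git add a.txt): modified={b.txt, c.txt, d.txt, e.txt} staged={a.txt}
After op 13 (modify a.txt): modified={a.txt, b.txt, c.txt, d.txt, e.txt} staged={a.txt}

Answer: a.txt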